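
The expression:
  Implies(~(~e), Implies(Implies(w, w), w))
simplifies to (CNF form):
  w | ~e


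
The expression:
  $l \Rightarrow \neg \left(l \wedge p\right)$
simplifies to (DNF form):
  $\neg l \vee \neg p$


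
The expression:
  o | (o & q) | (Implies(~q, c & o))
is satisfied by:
  {q: True, o: True}
  {q: True, o: False}
  {o: True, q: False}


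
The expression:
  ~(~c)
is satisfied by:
  {c: True}


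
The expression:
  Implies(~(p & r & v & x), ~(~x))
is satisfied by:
  {x: True}


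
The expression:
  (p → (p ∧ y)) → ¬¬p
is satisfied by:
  {p: True}


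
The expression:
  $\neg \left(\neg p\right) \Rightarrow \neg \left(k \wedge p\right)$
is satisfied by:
  {p: False, k: False}
  {k: True, p: False}
  {p: True, k: False}


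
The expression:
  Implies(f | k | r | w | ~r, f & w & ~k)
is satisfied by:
  {w: True, f: True, k: False}


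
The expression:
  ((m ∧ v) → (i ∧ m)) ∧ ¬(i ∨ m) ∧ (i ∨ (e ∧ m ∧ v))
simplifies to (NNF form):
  False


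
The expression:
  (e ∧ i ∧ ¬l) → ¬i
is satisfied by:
  {l: True, e: False, i: False}
  {e: False, i: False, l: False}
  {i: True, l: True, e: False}
  {i: True, e: False, l: False}
  {l: True, e: True, i: False}
  {e: True, l: False, i: False}
  {i: True, e: True, l: True}


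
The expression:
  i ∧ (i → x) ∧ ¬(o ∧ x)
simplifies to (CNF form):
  i ∧ x ∧ ¬o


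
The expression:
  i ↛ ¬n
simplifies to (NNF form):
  i ∧ n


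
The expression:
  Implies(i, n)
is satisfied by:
  {n: True, i: False}
  {i: False, n: False}
  {i: True, n: True}


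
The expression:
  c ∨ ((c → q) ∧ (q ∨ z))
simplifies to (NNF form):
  c ∨ q ∨ z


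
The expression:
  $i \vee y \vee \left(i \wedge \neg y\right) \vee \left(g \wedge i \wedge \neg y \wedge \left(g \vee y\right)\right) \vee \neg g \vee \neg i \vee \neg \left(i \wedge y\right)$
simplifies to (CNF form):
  $\text{True}$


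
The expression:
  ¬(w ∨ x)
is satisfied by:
  {x: False, w: False}


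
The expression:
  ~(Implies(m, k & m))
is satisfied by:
  {m: True, k: False}


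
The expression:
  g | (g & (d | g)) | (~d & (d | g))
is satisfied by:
  {g: True}


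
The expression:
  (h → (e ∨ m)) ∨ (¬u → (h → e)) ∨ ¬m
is always true.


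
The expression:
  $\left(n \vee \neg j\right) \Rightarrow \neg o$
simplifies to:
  $\left(j \wedge \neg n\right) \vee \neg o$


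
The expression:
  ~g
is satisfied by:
  {g: False}


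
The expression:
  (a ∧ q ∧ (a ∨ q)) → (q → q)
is always true.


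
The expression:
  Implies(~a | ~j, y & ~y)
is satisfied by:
  {a: True, j: True}


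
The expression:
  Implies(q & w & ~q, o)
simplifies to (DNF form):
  True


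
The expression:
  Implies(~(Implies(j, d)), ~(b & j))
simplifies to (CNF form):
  d | ~b | ~j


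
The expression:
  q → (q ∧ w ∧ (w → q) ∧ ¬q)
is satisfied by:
  {q: False}


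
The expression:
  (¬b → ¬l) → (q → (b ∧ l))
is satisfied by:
  {l: True, q: False}
  {q: False, l: False}
  {q: True, l: True}


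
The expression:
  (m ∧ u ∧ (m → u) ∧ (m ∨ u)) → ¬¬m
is always true.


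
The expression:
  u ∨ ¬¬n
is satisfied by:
  {n: True, u: True}
  {n: True, u: False}
  {u: True, n: False}


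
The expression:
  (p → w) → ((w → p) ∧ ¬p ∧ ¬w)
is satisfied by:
  {w: False}


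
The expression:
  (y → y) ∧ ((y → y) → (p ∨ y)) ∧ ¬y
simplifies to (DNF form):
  p ∧ ¬y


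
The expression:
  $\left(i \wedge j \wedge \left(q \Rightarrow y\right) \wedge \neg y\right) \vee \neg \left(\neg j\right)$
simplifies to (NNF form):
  $j$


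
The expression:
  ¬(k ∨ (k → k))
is never true.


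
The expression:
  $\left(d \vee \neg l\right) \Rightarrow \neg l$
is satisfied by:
  {l: False, d: False}
  {d: True, l: False}
  {l: True, d: False}


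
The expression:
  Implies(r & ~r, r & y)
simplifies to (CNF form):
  True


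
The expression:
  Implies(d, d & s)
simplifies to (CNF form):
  s | ~d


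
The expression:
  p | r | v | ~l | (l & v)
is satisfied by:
  {r: True, v: True, p: True, l: False}
  {r: True, v: True, l: False, p: False}
  {r: True, p: True, l: False, v: False}
  {r: True, l: False, p: False, v: False}
  {v: True, p: True, l: False, r: False}
  {v: True, l: False, p: False, r: False}
  {p: True, v: False, l: False, r: False}
  {v: False, l: False, p: False, r: False}
  {v: True, r: True, l: True, p: True}
  {v: True, r: True, l: True, p: False}
  {r: True, l: True, p: True, v: False}
  {r: True, l: True, v: False, p: False}
  {p: True, l: True, v: True, r: False}
  {l: True, v: True, r: False, p: False}
  {l: True, p: True, r: False, v: False}


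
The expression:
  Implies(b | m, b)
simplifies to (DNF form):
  b | ~m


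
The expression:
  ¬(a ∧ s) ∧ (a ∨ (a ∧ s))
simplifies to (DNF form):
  a ∧ ¬s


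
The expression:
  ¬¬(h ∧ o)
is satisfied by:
  {h: True, o: True}


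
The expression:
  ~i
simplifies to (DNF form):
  ~i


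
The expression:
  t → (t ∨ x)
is always true.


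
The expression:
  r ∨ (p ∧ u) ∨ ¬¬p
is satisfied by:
  {r: True, p: True}
  {r: True, p: False}
  {p: True, r: False}


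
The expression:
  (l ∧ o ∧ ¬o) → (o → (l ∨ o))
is always true.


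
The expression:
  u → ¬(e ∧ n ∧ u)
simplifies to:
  ¬e ∨ ¬n ∨ ¬u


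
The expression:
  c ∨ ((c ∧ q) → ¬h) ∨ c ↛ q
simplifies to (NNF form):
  True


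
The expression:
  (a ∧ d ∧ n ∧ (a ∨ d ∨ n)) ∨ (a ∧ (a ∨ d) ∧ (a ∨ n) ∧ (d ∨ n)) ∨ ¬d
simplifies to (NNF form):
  a ∨ ¬d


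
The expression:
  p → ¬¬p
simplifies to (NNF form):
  True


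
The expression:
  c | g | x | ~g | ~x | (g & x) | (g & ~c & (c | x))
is always true.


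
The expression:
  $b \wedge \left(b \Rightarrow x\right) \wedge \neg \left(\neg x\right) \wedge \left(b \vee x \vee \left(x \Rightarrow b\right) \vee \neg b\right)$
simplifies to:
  $b \wedge x$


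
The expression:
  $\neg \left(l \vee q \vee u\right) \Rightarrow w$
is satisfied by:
  {u: True, q: True, l: True, w: True}
  {u: True, q: True, l: True, w: False}
  {u: True, q: True, w: True, l: False}
  {u: True, q: True, w: False, l: False}
  {u: True, l: True, w: True, q: False}
  {u: True, l: True, w: False, q: False}
  {u: True, l: False, w: True, q: False}
  {u: True, l: False, w: False, q: False}
  {q: True, l: True, w: True, u: False}
  {q: True, l: True, w: False, u: False}
  {q: True, w: True, l: False, u: False}
  {q: True, w: False, l: False, u: False}
  {l: True, w: True, q: False, u: False}
  {l: True, q: False, w: False, u: False}
  {w: True, q: False, l: False, u: False}


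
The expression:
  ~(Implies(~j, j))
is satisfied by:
  {j: False}


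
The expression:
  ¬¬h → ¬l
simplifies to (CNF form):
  ¬h ∨ ¬l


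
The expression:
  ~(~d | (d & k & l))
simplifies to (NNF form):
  d & (~k | ~l)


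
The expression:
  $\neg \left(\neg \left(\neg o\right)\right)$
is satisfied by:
  {o: False}


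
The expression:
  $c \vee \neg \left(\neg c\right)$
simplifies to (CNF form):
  $c$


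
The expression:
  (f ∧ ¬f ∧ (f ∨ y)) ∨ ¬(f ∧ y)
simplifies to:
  ¬f ∨ ¬y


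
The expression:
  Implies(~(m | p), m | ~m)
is always true.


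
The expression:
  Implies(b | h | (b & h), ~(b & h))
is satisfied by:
  {h: False, b: False}
  {b: True, h: False}
  {h: True, b: False}


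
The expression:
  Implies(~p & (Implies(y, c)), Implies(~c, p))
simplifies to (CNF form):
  c | p | y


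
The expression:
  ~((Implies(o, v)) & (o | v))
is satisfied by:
  {v: False}


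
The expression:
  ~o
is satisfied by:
  {o: False}


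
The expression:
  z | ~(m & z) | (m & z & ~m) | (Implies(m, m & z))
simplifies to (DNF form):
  True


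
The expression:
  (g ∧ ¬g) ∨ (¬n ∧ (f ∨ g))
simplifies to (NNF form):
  ¬n ∧ (f ∨ g)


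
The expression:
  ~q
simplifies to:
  ~q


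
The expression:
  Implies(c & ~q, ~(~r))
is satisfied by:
  {r: True, q: True, c: False}
  {r: True, c: False, q: False}
  {q: True, c: False, r: False}
  {q: False, c: False, r: False}
  {r: True, q: True, c: True}
  {r: True, c: True, q: False}
  {q: True, c: True, r: False}


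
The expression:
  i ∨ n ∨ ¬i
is always true.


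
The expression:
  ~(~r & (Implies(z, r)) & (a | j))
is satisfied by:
  {r: True, z: True, j: False, a: False}
  {r: True, a: True, z: True, j: False}
  {r: True, z: True, j: True, a: False}
  {r: True, a: True, z: True, j: True}
  {r: True, j: False, z: False, a: False}
  {r: True, a: True, j: False, z: False}
  {r: True, j: True, z: False, a: False}
  {r: True, a: True, j: True, z: False}
  {z: True, a: False, j: False, r: False}
  {a: True, z: True, j: False, r: False}
  {z: True, j: True, a: False, r: False}
  {a: True, z: True, j: True, r: False}
  {a: False, j: False, z: False, r: False}


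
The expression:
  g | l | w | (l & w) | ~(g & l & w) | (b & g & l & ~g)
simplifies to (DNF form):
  True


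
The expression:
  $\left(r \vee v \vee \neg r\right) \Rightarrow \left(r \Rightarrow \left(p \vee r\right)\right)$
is always true.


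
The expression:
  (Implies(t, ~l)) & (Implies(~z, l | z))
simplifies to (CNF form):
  (l | z) & (l | ~l) & (z | ~t) & (~l | ~t)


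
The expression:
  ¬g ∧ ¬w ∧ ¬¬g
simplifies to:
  False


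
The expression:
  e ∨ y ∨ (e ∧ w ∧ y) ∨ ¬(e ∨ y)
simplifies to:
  True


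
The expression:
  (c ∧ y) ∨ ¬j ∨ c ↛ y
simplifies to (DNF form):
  c ∨ ¬j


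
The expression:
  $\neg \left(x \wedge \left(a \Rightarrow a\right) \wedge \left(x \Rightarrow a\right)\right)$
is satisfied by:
  {x: False, a: False}
  {a: True, x: False}
  {x: True, a: False}


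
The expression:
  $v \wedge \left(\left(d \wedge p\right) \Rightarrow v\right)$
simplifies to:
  $v$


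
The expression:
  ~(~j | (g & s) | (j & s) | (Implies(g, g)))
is never true.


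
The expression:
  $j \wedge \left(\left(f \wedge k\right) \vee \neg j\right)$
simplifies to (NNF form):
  $f \wedge j \wedge k$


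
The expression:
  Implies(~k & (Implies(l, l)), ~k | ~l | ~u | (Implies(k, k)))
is always true.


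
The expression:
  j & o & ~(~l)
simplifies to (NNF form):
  j & l & o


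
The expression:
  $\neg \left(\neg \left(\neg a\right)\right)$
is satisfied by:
  {a: False}


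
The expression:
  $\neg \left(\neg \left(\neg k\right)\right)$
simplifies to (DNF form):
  $\neg k$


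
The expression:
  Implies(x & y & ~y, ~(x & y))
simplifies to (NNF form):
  True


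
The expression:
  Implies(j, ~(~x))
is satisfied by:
  {x: True, j: False}
  {j: False, x: False}
  {j: True, x: True}


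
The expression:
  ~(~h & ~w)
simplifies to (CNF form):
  h | w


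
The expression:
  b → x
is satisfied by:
  {x: True, b: False}
  {b: False, x: False}
  {b: True, x: True}


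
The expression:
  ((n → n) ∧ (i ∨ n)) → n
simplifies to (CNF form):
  n ∨ ¬i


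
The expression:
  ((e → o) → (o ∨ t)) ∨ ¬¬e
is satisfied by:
  {t: True, e: True, o: True}
  {t: True, e: True, o: False}
  {t: True, o: True, e: False}
  {t: True, o: False, e: False}
  {e: True, o: True, t: False}
  {e: True, o: False, t: False}
  {o: True, e: False, t: False}


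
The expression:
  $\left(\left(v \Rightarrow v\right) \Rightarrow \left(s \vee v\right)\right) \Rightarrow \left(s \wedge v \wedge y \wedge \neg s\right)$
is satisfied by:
  {v: False, s: False}


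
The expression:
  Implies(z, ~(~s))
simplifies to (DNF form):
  s | ~z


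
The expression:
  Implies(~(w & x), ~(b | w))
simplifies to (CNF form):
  (w | ~b) & (w | ~w) & (x | ~b) & (x | ~w)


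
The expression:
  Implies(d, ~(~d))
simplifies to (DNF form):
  True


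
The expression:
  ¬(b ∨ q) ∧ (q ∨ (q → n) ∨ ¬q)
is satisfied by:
  {q: False, b: False}


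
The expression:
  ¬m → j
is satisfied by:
  {m: True, j: True}
  {m: True, j: False}
  {j: True, m: False}


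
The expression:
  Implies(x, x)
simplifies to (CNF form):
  True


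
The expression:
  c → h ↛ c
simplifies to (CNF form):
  ¬c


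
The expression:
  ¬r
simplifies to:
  ¬r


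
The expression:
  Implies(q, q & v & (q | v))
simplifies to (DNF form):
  v | ~q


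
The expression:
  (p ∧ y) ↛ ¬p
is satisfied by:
  {p: True, y: True}


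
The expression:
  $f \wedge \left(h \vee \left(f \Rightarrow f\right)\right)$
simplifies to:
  $f$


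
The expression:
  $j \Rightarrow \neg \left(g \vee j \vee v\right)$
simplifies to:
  $\neg j$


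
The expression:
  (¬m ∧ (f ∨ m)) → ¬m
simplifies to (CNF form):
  True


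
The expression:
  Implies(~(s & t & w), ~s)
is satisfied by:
  {w: True, t: True, s: False}
  {w: True, t: False, s: False}
  {t: True, w: False, s: False}
  {w: False, t: False, s: False}
  {w: True, s: True, t: True}


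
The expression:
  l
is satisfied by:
  {l: True}


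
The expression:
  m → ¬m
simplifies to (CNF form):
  ¬m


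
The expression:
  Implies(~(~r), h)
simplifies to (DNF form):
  h | ~r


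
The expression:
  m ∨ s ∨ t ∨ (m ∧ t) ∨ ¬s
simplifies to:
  True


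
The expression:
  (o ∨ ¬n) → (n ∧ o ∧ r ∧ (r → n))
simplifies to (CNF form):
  n ∧ (r ∨ ¬o)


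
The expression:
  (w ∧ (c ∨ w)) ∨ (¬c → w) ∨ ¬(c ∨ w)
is always true.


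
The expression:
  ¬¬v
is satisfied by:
  {v: True}


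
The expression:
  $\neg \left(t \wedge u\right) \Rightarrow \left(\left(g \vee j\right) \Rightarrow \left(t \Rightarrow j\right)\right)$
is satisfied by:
  {u: True, j: True, t: False, g: False}
  {u: True, j: False, t: False, g: False}
  {j: True, g: False, u: False, t: False}
  {g: False, j: False, u: False, t: False}
  {g: True, u: True, j: True, t: False}
  {g: True, u: True, j: False, t: False}
  {g: True, j: True, u: False, t: False}
  {g: True, j: False, u: False, t: False}
  {t: True, u: True, j: True, g: False}
  {t: True, u: True, j: False, g: False}
  {t: True, j: True, u: False, g: False}
  {t: True, j: False, u: False, g: False}
  {g: True, t: True, u: True, j: True}
  {g: True, t: True, u: True, j: False}
  {g: True, t: True, j: True, u: False}


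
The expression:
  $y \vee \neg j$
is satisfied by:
  {y: True, j: False}
  {j: False, y: False}
  {j: True, y: True}


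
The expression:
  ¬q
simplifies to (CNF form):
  ¬q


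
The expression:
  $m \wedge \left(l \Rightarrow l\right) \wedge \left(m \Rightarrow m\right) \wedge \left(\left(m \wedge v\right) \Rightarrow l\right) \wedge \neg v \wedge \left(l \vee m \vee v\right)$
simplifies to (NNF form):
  $m \wedge \neg v$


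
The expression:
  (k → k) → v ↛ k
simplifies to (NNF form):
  v ∧ ¬k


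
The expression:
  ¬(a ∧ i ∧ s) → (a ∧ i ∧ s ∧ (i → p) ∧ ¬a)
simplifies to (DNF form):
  a ∧ i ∧ s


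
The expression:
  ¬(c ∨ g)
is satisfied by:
  {g: False, c: False}


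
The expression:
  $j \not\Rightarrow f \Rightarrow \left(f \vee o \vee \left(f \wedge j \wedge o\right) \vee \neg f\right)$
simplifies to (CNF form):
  $\text{True}$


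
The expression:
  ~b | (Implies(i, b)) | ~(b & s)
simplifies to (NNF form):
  True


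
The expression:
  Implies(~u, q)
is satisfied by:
  {q: True, u: True}
  {q: True, u: False}
  {u: True, q: False}


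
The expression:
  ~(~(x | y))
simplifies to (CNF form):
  x | y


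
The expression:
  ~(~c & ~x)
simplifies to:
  c | x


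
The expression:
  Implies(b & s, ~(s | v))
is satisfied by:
  {s: False, b: False}
  {b: True, s: False}
  {s: True, b: False}


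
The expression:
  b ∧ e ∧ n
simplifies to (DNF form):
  b ∧ e ∧ n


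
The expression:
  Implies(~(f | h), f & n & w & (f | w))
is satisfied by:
  {h: True, f: True}
  {h: True, f: False}
  {f: True, h: False}


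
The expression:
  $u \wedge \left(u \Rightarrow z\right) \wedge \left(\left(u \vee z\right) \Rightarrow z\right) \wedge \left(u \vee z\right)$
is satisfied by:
  {z: True, u: True}


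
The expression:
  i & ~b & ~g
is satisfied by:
  {i: True, g: False, b: False}


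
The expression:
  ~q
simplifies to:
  ~q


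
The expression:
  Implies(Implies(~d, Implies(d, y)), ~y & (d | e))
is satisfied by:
  {d: True, e: True, y: False}
  {d: True, y: False, e: False}
  {e: True, y: False, d: False}


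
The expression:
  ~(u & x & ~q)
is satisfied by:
  {q: True, u: False, x: False}
  {u: False, x: False, q: False}
  {x: True, q: True, u: False}
  {x: True, u: False, q: False}
  {q: True, u: True, x: False}
  {u: True, q: False, x: False}
  {x: True, u: True, q: True}


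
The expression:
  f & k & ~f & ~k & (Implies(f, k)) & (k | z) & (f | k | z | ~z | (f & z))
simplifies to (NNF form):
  False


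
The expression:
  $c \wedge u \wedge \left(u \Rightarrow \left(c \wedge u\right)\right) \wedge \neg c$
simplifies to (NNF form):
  $\text{False}$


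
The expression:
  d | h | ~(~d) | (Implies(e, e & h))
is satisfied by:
  {h: True, d: True, e: False}
  {h: True, e: False, d: False}
  {d: True, e: False, h: False}
  {d: False, e: False, h: False}
  {h: True, d: True, e: True}
  {h: True, e: True, d: False}
  {d: True, e: True, h: False}


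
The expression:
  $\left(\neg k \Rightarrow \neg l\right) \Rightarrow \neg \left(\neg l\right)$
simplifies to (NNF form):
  $l$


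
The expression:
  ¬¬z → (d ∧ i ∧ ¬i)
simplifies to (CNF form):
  ¬z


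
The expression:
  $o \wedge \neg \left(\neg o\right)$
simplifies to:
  $o$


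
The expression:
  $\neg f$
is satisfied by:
  {f: False}


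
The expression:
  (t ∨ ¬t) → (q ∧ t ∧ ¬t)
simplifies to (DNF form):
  False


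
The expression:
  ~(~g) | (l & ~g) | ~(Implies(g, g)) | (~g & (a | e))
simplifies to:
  a | e | g | l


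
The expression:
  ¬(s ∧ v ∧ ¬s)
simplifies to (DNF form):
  True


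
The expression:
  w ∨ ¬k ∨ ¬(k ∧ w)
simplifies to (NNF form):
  True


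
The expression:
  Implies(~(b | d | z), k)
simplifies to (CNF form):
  b | d | k | z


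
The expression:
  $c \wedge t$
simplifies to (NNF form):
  $c \wedge t$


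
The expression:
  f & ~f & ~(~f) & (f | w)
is never true.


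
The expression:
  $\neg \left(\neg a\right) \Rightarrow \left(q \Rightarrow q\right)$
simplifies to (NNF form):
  $\text{True}$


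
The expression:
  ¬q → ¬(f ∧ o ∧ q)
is always true.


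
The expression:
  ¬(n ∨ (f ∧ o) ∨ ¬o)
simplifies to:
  o ∧ ¬f ∧ ¬n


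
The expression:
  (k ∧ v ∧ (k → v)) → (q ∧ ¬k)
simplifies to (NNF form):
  ¬k ∨ ¬v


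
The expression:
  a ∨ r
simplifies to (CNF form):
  a ∨ r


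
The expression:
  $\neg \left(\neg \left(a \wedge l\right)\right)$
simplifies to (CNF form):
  $a \wedge l$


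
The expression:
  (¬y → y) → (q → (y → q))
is always true.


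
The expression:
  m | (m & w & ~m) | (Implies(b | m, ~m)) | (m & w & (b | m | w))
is always true.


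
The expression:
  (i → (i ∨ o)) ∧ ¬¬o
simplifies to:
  o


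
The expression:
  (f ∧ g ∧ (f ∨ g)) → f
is always true.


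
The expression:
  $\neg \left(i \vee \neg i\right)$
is never true.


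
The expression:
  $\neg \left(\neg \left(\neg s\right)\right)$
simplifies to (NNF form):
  $\neg s$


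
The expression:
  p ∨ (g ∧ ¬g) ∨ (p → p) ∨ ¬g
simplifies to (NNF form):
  True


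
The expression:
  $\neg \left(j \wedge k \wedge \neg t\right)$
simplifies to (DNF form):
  $t \vee \neg j \vee \neg k$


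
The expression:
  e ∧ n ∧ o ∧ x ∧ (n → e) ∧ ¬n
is never true.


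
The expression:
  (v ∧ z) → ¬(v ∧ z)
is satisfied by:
  {v: False, z: False}
  {z: True, v: False}
  {v: True, z: False}


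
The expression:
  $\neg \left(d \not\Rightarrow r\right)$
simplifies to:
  $r \vee \neg d$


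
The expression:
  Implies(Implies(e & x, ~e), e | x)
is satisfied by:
  {x: True, e: True}
  {x: True, e: False}
  {e: True, x: False}


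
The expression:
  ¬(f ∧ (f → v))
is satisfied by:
  {v: False, f: False}
  {f: True, v: False}
  {v: True, f: False}


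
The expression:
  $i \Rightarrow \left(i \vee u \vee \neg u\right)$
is always true.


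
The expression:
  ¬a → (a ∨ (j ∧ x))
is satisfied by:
  {a: True, x: True, j: True}
  {a: True, x: True, j: False}
  {a: True, j: True, x: False}
  {a: True, j: False, x: False}
  {x: True, j: True, a: False}


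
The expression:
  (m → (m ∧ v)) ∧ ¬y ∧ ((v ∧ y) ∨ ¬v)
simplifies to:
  ¬m ∧ ¬v ∧ ¬y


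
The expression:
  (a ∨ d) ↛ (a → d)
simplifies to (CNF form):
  a ∧ ¬d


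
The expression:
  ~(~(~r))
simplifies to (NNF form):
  ~r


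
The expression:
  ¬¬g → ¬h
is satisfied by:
  {h: False, g: False}
  {g: True, h: False}
  {h: True, g: False}


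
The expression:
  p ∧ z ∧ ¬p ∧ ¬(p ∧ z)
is never true.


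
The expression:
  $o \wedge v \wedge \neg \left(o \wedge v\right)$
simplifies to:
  $\text{False}$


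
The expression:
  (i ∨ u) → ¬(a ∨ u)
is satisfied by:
  {u: False, a: False, i: False}
  {i: True, u: False, a: False}
  {a: True, u: False, i: False}


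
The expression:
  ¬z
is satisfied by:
  {z: False}


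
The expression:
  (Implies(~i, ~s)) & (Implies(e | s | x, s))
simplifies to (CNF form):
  (i | ~s) & (s | ~e) & (s | ~x)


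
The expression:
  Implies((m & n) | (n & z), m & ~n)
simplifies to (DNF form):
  ~n | (~m & ~z)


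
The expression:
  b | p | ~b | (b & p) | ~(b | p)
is always true.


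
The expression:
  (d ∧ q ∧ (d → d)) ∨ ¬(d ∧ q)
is always true.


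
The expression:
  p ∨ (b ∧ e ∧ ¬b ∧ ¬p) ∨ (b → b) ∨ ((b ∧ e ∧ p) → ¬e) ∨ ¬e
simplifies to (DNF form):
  True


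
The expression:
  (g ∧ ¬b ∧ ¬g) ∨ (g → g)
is always true.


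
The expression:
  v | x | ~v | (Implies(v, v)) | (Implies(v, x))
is always true.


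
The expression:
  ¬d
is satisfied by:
  {d: False}


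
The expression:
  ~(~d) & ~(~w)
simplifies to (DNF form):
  d & w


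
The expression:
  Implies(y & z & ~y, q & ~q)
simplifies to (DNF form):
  True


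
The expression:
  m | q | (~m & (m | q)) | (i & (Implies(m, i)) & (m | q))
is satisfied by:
  {q: True, m: True}
  {q: True, m: False}
  {m: True, q: False}


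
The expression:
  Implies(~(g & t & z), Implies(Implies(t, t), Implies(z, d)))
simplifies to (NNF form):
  d | ~z | (g & t)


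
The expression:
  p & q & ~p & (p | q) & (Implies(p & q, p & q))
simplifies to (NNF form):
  False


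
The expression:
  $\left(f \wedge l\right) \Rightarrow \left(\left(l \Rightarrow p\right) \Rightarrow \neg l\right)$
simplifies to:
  $\neg f \vee \neg l \vee \neg p$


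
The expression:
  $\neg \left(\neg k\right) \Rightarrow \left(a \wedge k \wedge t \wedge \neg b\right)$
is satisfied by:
  {a: True, t: True, k: False, b: False}
  {a: True, t: False, k: False, b: False}
  {t: True, b: False, a: False, k: False}
  {b: False, t: False, a: False, k: False}
  {b: True, a: True, t: True, k: False}
  {b: True, a: True, t: False, k: False}
  {b: True, t: True, a: False, k: False}
  {b: True, t: False, a: False, k: False}
  {k: True, a: True, t: True, b: False}


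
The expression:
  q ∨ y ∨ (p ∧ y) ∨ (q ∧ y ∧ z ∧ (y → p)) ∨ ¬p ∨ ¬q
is always true.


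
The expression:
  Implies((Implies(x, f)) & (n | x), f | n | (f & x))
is always true.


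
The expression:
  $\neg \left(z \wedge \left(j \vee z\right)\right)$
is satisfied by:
  {z: False}


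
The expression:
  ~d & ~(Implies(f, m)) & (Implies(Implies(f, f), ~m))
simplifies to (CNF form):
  f & ~d & ~m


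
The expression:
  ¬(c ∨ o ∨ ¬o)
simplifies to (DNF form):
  False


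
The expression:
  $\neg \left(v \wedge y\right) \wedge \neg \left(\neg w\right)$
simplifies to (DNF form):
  $\left(w \wedge \neg v\right) \vee \left(w \wedge \neg y\right)$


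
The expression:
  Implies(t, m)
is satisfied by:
  {m: True, t: False}
  {t: False, m: False}
  {t: True, m: True}


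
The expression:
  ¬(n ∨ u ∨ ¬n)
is never true.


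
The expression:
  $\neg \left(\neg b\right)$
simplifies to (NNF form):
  $b$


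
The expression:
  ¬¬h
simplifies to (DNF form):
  h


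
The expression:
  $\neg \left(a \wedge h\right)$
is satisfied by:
  {h: False, a: False}
  {a: True, h: False}
  {h: True, a: False}


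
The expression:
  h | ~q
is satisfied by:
  {h: True, q: False}
  {q: False, h: False}
  {q: True, h: True}


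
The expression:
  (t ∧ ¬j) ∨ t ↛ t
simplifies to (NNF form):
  t ∧ ¬j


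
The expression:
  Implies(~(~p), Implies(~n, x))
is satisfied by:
  {n: True, x: True, p: False}
  {n: True, p: False, x: False}
  {x: True, p: False, n: False}
  {x: False, p: False, n: False}
  {n: True, x: True, p: True}
  {n: True, p: True, x: False}
  {x: True, p: True, n: False}


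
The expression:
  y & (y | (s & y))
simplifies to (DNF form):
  y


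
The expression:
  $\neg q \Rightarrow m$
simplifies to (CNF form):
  $m \vee q$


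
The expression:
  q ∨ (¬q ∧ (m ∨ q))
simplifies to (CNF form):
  m ∨ q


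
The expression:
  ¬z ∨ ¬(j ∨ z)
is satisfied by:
  {z: False}


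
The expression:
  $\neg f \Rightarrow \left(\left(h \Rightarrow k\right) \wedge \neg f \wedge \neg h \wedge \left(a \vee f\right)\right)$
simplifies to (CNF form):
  $\left(a \vee f\right) \wedge \left(f \vee \neg h\right)$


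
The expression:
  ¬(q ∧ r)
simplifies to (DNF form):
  ¬q ∨ ¬r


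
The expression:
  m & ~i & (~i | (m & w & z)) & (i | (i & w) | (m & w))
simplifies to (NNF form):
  m & w & ~i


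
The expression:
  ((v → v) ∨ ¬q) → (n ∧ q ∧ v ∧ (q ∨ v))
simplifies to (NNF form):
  n ∧ q ∧ v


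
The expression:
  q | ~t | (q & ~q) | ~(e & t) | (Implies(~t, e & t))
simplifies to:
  True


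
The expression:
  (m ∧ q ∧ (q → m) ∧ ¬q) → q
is always true.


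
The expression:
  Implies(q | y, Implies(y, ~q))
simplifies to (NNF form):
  ~q | ~y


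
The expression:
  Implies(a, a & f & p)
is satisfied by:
  {p: True, f: True, a: False}
  {p: True, f: False, a: False}
  {f: True, p: False, a: False}
  {p: False, f: False, a: False}
  {a: True, p: True, f: True}


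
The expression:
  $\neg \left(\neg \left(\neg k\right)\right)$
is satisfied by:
  {k: False}


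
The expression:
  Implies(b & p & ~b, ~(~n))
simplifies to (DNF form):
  True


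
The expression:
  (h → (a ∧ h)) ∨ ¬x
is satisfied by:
  {a: True, h: False, x: False}
  {h: False, x: False, a: False}
  {a: True, x: True, h: False}
  {x: True, h: False, a: False}
  {a: True, h: True, x: False}
  {h: True, a: False, x: False}
  {a: True, x: True, h: True}


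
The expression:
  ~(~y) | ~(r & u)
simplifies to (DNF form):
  y | ~r | ~u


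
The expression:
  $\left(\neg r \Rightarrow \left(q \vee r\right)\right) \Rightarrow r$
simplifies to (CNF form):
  $r \vee \neg q$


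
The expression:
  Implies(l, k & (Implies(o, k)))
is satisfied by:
  {k: True, l: False}
  {l: False, k: False}
  {l: True, k: True}


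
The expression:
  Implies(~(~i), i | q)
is always true.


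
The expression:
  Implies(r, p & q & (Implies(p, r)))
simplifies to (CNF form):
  (p | ~r) & (q | ~r)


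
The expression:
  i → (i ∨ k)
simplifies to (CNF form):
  True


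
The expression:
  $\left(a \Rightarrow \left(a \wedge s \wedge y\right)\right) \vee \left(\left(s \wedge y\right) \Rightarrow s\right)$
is always true.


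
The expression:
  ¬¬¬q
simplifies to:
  ¬q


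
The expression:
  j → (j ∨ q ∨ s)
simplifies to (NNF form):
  True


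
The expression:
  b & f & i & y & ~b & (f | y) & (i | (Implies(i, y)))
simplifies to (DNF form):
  False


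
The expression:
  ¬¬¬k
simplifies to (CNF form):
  ¬k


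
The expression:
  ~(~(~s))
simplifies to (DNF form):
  ~s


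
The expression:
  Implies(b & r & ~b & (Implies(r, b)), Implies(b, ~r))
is always true.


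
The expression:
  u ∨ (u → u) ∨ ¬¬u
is always true.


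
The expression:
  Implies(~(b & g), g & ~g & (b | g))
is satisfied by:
  {b: True, g: True}


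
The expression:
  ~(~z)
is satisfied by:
  {z: True}


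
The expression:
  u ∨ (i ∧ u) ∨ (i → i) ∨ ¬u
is always true.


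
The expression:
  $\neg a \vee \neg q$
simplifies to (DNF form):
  $\neg a \vee \neg q$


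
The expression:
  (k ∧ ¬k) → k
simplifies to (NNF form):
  True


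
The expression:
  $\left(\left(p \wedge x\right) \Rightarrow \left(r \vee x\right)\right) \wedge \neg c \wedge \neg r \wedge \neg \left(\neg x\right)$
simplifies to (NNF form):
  $x \wedge \neg c \wedge \neg r$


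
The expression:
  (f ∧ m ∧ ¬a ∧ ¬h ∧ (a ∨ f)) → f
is always true.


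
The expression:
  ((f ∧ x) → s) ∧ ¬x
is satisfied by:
  {x: False}


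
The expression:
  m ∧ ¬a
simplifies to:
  m ∧ ¬a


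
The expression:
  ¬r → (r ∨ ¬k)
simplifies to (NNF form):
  r ∨ ¬k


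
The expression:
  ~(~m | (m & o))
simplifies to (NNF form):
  m & ~o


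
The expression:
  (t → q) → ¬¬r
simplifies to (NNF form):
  r ∨ (t ∧ ¬q)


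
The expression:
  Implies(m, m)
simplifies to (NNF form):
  True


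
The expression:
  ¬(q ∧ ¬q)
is always true.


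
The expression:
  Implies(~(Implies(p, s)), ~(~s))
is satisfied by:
  {s: True, p: False}
  {p: False, s: False}
  {p: True, s: True}


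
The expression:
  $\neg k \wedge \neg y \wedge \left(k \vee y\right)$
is never true.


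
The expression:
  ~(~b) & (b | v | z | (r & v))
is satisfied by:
  {b: True}


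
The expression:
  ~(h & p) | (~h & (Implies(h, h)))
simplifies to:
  ~h | ~p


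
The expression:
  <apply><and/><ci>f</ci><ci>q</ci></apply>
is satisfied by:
  {f: True, q: True}


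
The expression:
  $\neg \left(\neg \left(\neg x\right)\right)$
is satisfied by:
  {x: False}


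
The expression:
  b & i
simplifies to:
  b & i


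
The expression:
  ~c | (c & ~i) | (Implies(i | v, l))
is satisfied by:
  {l: True, c: False, i: False}
  {c: False, i: False, l: False}
  {i: True, l: True, c: False}
  {i: True, c: False, l: False}
  {l: True, c: True, i: False}
  {c: True, l: False, i: False}
  {i: True, c: True, l: True}


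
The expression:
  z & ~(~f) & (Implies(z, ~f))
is never true.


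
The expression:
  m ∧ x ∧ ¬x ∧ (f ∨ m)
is never true.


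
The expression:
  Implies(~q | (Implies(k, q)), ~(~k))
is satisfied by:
  {k: True}


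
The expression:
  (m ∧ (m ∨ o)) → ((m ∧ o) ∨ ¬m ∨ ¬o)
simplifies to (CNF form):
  True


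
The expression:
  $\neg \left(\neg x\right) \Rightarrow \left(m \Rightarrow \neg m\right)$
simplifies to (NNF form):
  $\neg m \vee \neg x$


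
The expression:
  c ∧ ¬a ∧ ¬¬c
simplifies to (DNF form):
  c ∧ ¬a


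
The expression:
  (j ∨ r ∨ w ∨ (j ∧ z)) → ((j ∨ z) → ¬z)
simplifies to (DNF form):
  (¬j ∧ ¬r ∧ ¬w) ∨ ¬z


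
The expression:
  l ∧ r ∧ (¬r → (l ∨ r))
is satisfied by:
  {r: True, l: True}


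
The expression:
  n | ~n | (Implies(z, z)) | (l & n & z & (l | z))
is always true.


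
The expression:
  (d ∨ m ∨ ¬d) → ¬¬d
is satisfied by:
  {d: True}


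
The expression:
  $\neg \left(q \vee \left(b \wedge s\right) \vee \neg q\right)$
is never true.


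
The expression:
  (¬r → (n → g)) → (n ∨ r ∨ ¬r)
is always true.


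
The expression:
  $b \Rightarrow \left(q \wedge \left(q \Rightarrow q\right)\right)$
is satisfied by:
  {q: True, b: False}
  {b: False, q: False}
  {b: True, q: True}


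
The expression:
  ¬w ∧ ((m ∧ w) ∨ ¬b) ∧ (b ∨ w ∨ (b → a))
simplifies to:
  ¬b ∧ ¬w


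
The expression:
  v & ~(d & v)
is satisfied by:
  {v: True, d: False}


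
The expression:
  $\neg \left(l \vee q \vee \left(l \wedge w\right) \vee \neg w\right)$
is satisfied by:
  {w: True, q: False, l: False}


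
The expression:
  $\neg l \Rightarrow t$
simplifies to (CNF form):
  $l \vee t$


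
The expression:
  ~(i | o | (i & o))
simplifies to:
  ~i & ~o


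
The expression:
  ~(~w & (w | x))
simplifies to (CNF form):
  w | ~x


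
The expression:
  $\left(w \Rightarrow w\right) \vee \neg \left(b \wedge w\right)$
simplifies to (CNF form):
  $\text{True}$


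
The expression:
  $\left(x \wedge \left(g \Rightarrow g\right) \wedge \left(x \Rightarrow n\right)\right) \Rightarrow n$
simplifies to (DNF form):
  $\text{True}$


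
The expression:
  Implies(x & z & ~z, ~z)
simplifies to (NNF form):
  True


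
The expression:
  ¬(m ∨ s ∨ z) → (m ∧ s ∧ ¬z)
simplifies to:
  m ∨ s ∨ z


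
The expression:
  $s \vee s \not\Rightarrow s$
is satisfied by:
  {s: True}


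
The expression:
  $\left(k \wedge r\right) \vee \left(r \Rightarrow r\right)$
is always true.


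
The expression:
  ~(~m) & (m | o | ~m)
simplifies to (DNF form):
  m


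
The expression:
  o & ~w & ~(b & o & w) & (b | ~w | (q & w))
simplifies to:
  o & ~w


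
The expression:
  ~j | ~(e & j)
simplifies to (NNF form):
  ~e | ~j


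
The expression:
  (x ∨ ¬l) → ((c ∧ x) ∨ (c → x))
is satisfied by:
  {x: True, l: True, c: False}
  {x: True, c: False, l: False}
  {l: True, c: False, x: False}
  {l: False, c: False, x: False}
  {x: True, l: True, c: True}
  {x: True, c: True, l: False}
  {l: True, c: True, x: False}


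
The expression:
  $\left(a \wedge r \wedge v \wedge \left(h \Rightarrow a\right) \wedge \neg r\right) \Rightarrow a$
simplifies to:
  $\text{True}$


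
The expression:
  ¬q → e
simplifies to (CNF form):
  e ∨ q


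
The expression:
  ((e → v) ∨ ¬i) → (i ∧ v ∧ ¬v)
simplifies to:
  e ∧ i ∧ ¬v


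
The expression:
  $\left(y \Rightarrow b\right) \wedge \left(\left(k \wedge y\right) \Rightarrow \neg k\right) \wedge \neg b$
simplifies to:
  $\neg b \wedge \neg y$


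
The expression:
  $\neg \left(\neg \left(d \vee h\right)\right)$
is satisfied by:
  {d: True, h: True}
  {d: True, h: False}
  {h: True, d: False}


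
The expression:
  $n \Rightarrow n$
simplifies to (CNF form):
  $\text{True}$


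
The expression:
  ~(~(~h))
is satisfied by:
  {h: False}


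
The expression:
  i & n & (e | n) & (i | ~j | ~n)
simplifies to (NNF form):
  i & n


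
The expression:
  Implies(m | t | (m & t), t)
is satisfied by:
  {t: True, m: False}
  {m: False, t: False}
  {m: True, t: True}


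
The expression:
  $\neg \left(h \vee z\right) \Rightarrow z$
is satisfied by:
  {z: True, h: True}
  {z: True, h: False}
  {h: True, z: False}


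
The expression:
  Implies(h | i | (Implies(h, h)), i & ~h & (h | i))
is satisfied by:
  {i: True, h: False}


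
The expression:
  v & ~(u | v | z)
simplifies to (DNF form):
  False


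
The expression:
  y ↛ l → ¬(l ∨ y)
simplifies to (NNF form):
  l ∨ ¬y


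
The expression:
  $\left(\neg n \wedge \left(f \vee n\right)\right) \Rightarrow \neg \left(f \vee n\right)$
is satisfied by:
  {n: True, f: False}
  {f: False, n: False}
  {f: True, n: True}


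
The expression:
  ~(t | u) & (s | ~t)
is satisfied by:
  {u: False, t: False}


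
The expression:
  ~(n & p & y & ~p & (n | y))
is always true.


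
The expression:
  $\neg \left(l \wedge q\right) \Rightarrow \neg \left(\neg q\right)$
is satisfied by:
  {q: True}


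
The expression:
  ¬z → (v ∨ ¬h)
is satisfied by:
  {z: True, v: True, h: False}
  {z: True, h: False, v: False}
  {v: True, h: False, z: False}
  {v: False, h: False, z: False}
  {z: True, v: True, h: True}
  {z: True, h: True, v: False}
  {v: True, h: True, z: False}


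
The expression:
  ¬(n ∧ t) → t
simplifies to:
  t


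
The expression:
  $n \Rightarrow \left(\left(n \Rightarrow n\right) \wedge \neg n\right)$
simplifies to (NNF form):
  $\neg n$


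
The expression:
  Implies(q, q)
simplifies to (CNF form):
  True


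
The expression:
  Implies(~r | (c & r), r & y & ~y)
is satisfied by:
  {r: True, c: False}


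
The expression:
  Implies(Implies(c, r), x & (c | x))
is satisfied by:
  {x: True, c: True, r: False}
  {x: True, r: False, c: False}
  {x: True, c: True, r: True}
  {x: True, r: True, c: False}
  {c: True, r: False, x: False}


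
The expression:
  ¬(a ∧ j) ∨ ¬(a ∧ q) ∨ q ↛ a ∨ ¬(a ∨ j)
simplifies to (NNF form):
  ¬a ∨ ¬j ∨ ¬q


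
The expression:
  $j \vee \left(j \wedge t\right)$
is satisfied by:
  {j: True}


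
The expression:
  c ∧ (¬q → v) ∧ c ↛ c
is never true.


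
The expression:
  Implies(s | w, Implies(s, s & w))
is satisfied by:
  {w: True, s: False}
  {s: False, w: False}
  {s: True, w: True}


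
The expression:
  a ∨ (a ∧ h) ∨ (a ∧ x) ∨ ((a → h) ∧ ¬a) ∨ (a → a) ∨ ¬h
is always true.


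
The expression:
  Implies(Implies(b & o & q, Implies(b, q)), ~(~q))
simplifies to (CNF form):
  q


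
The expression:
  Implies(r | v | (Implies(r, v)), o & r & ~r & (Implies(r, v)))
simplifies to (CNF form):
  False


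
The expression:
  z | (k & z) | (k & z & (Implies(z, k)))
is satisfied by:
  {z: True}


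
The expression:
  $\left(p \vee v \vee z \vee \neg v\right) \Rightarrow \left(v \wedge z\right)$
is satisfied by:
  {z: True, v: True}


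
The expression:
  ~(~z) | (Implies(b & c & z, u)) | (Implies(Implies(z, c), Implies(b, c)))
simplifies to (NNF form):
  True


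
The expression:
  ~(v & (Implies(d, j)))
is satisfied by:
  {d: True, v: False, j: False}
  {d: False, v: False, j: False}
  {j: True, d: True, v: False}
  {j: True, d: False, v: False}
  {v: True, d: True, j: False}


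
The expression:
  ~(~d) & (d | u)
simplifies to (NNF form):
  d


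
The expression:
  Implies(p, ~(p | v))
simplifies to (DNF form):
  ~p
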